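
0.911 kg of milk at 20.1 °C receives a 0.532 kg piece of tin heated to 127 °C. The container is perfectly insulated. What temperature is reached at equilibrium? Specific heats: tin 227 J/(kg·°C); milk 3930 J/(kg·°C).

T_f ≈ 23.6 °C

Setting the total heat transfer to zero:
0.532×227×(T − 127) + 0.911×3930×(T − 20.1) = 0
(120.76 + 3580.2) T = 120.76×127 + 3580.2×20.1
T = 87300/3701 ≈ 23.59 °C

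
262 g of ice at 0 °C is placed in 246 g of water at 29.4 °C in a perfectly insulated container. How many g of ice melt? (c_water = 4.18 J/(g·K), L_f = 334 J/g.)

Water can give up m c ΔT = 246×4.18×29.4 = 30231 J before reaching 0 °C.
Melting all 262 g of ice would need 262×334 = 87508 J.
That's not enough to melt it all — equilibrium is at 0 °C with ice remaining.
m_melted×334 = 30231  ⇒  m_melted ≈ 90.51 g.

m_melted ≈ 90.5 g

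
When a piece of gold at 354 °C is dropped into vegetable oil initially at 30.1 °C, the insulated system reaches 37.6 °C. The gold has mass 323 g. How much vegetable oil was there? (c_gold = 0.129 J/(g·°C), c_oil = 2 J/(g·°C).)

m ≈ 879 g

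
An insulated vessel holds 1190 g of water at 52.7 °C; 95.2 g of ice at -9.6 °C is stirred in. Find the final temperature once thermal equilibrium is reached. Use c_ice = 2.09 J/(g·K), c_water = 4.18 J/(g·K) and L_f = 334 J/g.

T_f ≈ 42.5 °C

Setting the total heat transfer to zero:
ice -9.6→0 °C: 95.2×2.09×9.6 = 1910.1
  latent heat to melt: 95.2×334 = 31797
  warm the meltwater: 397.94 T
  water cools: 1190×4.18×(T − 52.7) = 4974.2(T − 52.7)
5372.1 T = 262140 − 33707 = 228433
T ≈ 42.52 °C (positive, so assuming full melt was valid).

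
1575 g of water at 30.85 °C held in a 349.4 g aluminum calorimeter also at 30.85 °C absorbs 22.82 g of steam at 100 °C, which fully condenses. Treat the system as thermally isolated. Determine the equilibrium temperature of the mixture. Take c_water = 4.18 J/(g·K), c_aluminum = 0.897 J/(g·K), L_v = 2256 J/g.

Energy conservation, ΣQ = 0:
latent heat released on condensation: 22.82×2256 = 51482
  condensed water 100 °C→T: 95.39(T − 100)
  water warms: 1575×4.18×(T − 30.85) = 6583.5(T − 30.85)
  aluminum cup: 349.4×0.897×(T − 30.85) = 313.41(T − 30.85)
6992.3 T = 51482 + 9538.8 + 212770 = 273790
T ≈ 39.16 °C, under the boiling point, so the assumption holds.

T_f ≈ 39.2 °C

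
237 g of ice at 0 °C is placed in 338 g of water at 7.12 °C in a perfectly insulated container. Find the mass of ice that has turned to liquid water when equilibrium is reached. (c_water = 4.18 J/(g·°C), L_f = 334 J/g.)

m_melted ≈ 30.1 g

Cooling the water to 0 °C releases 338·4.18·7.12 = 10059 J.
Fully melting the ice requires m_ice L_f = 237·334 = 79158 J.
10059 J < 79158 J, so only part of the ice melts and the system sits at 0 °C.
Mass melted = 10059/334 ≈ 30.12 g.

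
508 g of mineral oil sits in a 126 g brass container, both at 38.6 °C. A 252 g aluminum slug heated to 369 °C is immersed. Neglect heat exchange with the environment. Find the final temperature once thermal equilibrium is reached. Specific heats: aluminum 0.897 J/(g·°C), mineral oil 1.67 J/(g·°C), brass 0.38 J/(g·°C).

With ΣQ=0 the equilibrium temperature is the m·c-weighted mean:
T_f = (226.04*369 + 848.36*38.6 + 47.88*38.6) / (226.04 + 848.36 + 47.88)
    = 118005 / 1122.3 ≈ 105.15 °C

T_f ≈ 105.1 °C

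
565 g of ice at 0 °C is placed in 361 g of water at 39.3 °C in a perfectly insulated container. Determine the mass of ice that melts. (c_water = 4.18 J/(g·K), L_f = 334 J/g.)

m_melted ≈ 178 g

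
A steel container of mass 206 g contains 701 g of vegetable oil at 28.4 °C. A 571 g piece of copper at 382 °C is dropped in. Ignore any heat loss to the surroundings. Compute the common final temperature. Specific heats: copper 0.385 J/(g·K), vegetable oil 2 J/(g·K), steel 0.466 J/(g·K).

Setting the total heat transfer to zero:
571×0.385×(T − 382) + 701×2×(T − 28.4) + 206×0.466×(T − 28.4) = 0
219.84(T − 382) + 1402(T − 28.4) + 96(T − 28.4) = 0
(219.84 + 1402 + 96) T = 219.84×382 + 1402×28.4 + 96×28.4
T ≈ 73.65 °C

T_f ≈ 73.7 °C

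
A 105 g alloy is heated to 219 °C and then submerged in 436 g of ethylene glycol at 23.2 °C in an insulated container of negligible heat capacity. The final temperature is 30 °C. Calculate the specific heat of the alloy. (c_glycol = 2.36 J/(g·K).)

Heat gained plus heat lost sum to zero:
105·c·(30 − 219) + 436·2.36·(30 − 23.2) = 0
-19845 c = -6996.9
c = -6996.9/-19845 ≈ 0.3526 J/(g·K)

c ≈ 0.353 J/(g·K)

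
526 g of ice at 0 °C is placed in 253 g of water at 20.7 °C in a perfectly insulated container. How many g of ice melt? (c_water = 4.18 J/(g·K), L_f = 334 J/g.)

Heat available from the water dropping to 0 °C: 253·4.18·20.7 = 21891 J.
Melting all 526 g of ice would need 526·334 = 175684 J.
That's not enough to melt it all — equilibrium is at 0 °C with ice remaining.
m_melted·334 = 21891  ⇒  m_melted ≈ 65.54 g.

m_melted ≈ 65.5 g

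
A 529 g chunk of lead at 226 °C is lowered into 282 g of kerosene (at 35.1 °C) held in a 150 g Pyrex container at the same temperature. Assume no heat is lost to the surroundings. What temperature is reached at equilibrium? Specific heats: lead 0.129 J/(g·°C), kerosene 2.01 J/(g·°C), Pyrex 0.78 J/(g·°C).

T_f is the heat-capacity-weighted average of the initial temperatures:
T_f = (68.24×226 + 566.82×35.1 + 117×35.1) / (68.24 + 566.82 + 117)
    = 39425 / 752.06 ≈ 52.42 °C

T_f ≈ 52.4 °C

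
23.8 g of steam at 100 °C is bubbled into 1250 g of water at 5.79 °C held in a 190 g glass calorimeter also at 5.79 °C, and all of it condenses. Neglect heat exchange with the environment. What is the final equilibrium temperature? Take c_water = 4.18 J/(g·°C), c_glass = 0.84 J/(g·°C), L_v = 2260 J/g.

T_f ≈ 17.3 °C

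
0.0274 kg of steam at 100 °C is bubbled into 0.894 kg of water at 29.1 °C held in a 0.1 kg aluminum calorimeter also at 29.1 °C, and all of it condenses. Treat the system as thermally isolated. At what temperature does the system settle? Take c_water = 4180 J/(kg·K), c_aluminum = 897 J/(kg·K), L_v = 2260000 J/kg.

Let T be the final temperature. ΣQ_i = 0:
steam→water at 100 °C releases m L_v = 0.0274×2260000 = 61924; condensate cools 100→T: 0.0274×4180×(T − 100) = 114.53(T − 100); original water: 3736.9(T − 29.1); aluminum cup: 0.1×897×(T − 29.1) = 89.7(T − 29.1)
3941.2 T = 61924 + 11453 + 111355 = 184732
T ≈ 46.87 °C (< 100 °C, so full condensation is consistent).

T_f ≈ 46.9 °C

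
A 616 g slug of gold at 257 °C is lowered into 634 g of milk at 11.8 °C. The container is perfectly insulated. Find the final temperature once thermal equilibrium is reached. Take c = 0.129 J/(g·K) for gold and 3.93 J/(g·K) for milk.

T_f = Σ m_i c_i T_i / Σ m_i c_i:
T_f = (79.46*257 + 2491.6*11.8) / (79.46 + 2491.6)
    = 49823 / 2571.1 ≈ 19.38 °C

T_f ≈ 19.4 °C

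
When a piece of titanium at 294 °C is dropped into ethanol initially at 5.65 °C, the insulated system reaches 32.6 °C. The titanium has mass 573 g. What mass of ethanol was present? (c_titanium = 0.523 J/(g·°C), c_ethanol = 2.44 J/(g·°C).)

|Q_titanium| = |Q_ethanol|:
573×0.523×(294 − 32.6) = m×2.44×(32.6 − 5.65)
65.76 m = 78336  ⇒  m ≈ 1191 g

m ≈ 1190 g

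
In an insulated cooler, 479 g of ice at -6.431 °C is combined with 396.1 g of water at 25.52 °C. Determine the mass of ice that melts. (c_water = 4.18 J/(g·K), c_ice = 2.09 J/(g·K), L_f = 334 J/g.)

m_melted ≈ 107 g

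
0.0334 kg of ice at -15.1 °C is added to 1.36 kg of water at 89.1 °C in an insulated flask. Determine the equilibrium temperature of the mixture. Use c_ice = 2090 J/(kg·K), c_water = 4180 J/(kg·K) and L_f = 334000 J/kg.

Heat gained plus heat lost sum to zero:
ice -15.1→0 °C: 0.0334·2090·15.1 = 1054.1; melt ice: 0.0334·334000 = 11156; meltwater 0→T: 0.0334·4180·T = 139.61 T; water: 5684.8(T − 89.1)
5824.4 T = 506516 − 12210 = 494306
T ≈ 84.87 °C (positive, so assuming full melt was valid).

T_f ≈ 84.9 °C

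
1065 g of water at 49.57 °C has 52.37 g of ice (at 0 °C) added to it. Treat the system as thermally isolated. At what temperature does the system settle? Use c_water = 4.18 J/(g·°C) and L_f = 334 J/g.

T_f ≈ 43.5 °C

Net heat exchanged in the isolated system is zero:
melt ice: 52.37×334 = 17492; warm the meltwater: 218.91 T; water: 4451.7(T − 49.57)
4670.6 T = 220671 − 17492 = 203179
T ≈ 43.50 °C (positive, so assuming full melt was valid).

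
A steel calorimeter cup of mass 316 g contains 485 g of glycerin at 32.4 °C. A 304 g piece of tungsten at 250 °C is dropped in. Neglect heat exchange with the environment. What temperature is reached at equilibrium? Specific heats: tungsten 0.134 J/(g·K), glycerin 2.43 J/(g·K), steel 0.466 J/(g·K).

Energy conservation, ΣQ = 0:
304×0.134×(T − 250) + 485×2.43×(T − 32.4) + 316×0.466×(T − 32.4) = 0
40.74(T − 250) + 1178.6(T − 32.4) + 147.26(T − 32.4) = 0
1366.5 T = 53140
T = 53140 / 1366.5 = 38.9 °C

T_f ≈ 38.9 °C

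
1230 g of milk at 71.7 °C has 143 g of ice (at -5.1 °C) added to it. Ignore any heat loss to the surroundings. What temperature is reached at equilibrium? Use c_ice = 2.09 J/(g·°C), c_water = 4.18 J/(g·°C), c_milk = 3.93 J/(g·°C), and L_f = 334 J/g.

Heat gained plus heat lost sum to zero:
ice -5.1→0 °C: 143·2.09·5.1 = 1524.2
  fusion: m_ice L_f = 143·334 = 47762
  warm the meltwater: 597.74 T
  milk: 4833.9(T − 71.7)
5431.6 T = 346591 − 49286 = 297304
T ≈ 54.74 °C (positive, so assuming full melt was valid).

T_f ≈ 54.7 °C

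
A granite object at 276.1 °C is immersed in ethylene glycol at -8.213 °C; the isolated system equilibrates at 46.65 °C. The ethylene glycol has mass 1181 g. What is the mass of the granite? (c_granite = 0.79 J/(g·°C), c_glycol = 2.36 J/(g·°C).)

m ≈ 844 g

Setting the total heat transfer to zero:
m·0.79·(46.65 − 276.1) + 1181·2.36·(46.65 − (-8.213)) = 0
-181.27 m = -152912
m = -152912/-181.27 ≈ 843.6 g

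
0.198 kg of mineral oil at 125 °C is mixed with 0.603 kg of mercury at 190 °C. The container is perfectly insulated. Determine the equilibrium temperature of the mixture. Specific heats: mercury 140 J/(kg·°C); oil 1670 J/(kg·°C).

Set heat shed by the hot body equal to heat absorbed by the cold body:
0.603*140*(190 − T) = 0.198*1670*(T − 125)
84.42(190 − T) = 330.66(T − 125)
415.08 T = 57372  ⇒  T ≈ 138.22 °C

T_f ≈ 138.2 °C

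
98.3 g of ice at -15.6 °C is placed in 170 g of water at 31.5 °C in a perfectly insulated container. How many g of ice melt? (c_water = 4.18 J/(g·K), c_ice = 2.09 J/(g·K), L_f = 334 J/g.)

m_melted ≈ 57.4 g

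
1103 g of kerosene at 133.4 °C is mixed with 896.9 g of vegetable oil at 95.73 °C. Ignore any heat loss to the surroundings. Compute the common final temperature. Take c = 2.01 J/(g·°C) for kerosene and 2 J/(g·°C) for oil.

T_f ≈ 116.6 °C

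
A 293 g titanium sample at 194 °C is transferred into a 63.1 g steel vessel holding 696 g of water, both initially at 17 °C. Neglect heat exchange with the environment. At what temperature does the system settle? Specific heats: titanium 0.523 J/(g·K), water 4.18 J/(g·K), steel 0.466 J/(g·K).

Setting the total heat transfer to zero:
293·0.523·(T − 194) + 696·4.18·(T − 17) + 63.1·0.466·(T − 17) = 0
3091.9 T = 79686
T = 79686 / 3091.9 = 25.8 °C

T_f ≈ 25.8 °C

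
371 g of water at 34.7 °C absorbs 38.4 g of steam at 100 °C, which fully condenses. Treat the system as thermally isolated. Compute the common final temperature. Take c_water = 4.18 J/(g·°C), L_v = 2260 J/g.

Energy balance with sensible and latent terms:
condense steam: −38.4×2260 = −86784; condensed water 100 °C→T: 160.51(T − 100); original water: 1550.8(T − 34.7)
1711.3 T = 86784 + 16051 + 53812 = 156647
T ≈ 91.54 °C — below 100 °C, confirming all the steam condensed.

T_f ≈ 91.5 °C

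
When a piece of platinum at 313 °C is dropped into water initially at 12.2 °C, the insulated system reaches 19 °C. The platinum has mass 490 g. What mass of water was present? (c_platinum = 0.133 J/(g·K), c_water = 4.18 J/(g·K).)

m ≈ 674 g

Energy conservation, ΣQ = 0:
490·0.133·(19 − 313) + m·4.18·(19 − 12.2) = 0
28.42 m = 19160
m = 19160/28.42 ≈ 674.1 g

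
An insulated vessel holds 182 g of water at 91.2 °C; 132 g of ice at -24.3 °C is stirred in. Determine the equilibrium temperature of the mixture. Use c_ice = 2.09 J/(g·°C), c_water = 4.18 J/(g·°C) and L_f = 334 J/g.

T_f ≈ 14.2 °C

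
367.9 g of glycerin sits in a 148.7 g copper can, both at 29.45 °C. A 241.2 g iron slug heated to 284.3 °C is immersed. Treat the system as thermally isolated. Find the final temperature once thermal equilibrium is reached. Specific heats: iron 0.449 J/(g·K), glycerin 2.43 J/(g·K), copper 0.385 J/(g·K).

T_f ≈ 55.5 °C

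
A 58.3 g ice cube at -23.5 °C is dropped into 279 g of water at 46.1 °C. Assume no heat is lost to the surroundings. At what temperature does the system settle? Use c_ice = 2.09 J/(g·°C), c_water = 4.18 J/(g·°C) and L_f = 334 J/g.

T_f ≈ 22.3 °C

Net heat exchanged in the isolated system is zero:
warm ice to 0 °C: 58.3×2.09×(0 − (-23.5)) = 2863.4
  melt ice: 58.3×334 = 19472
  meltwater 0→T: 58.3×4.18×T = 243.69 T
  water: 1166.2(T − 46.1)
1409.9 T = 53763 − 22336 = 31427
T ≈ 22.29 °C. Since T > 0 °C, the all-ice-melts assumption holds.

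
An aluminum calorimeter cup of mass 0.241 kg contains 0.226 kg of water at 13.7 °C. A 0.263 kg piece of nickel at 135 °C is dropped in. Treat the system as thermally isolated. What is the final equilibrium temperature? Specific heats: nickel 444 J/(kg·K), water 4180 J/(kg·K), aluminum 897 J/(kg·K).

T_f = Σ m_i c_i T_i / Σ m_i c_i:
T_f = (116.77×135 + 944.68×13.7 + 216.18×13.7) / (116.77 + 944.68 + 216.18)
    = 31668 / 1277.6 ≈ 24.79 °C

T_f ≈ 24.8 °C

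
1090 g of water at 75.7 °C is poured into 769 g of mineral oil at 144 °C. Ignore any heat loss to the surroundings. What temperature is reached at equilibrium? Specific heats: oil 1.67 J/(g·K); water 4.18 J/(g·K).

T_f ≈ 90.7 °C

Heat lost by the oil equals heat gained by the water:
769*1.67*(144 − T) = 1090*4.18*(T − 75.7)
1284.2(144 − T) = 4556.2(T − 75.7)
5840.4 T = 529833  ⇒  T ≈ 90.72 °C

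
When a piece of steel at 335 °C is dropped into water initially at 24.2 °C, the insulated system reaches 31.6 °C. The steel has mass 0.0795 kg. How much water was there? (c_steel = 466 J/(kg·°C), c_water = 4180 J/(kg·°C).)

Setting the total heat transfer to zero:
0.0795·466·(31.6 − 335) + m·4180·(31.6 − 24.2) = 0
30932 m = 11240
m = 11240/30932 ≈ 0.3634 kg

m ≈ 0.363 kg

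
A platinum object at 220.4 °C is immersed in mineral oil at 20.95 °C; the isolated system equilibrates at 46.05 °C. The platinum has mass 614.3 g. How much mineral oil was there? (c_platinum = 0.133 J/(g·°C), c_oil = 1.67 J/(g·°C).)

m ≈ 340 g

|Q_platinum| = |Q_oil|:
614.3×0.133×(220.4 − 46.05) = m×1.67×(46.05 − 20.95)
41.92 m = 14245  ⇒  m ≈ 339.8 g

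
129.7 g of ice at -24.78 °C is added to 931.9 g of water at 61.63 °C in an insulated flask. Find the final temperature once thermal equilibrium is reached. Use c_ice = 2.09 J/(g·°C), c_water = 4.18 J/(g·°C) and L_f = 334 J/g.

T_f ≈ 42.8 °C

Let T be the final temperature. ΣQ_i = 0:
ice -24.78→0 °C: 129.7×2.09×24.78 = 6717.2
  latent heat to melt: 129.7×334 = 43320
  meltwater 0→T: 129.7×4.18×T = 542.15 T
  water: 3895.3(T − 61.63)
4437.5 T = 240070 − 50037 = 190033
T ≈ 42.82 °C — above 0 °C, consistent with complete melting.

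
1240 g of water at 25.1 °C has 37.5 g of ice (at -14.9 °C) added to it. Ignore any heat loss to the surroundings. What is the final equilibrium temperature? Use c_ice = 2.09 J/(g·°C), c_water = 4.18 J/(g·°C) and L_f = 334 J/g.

T_f ≈ 21.8 °C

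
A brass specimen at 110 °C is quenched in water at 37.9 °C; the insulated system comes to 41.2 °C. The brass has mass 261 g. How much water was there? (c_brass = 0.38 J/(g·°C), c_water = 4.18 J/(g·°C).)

Energy conservation, ΣQ = 0:
261·0.38·(41.2 − 110) + m·4.18·(41.2 − 37.9) = 0
13.79 m = 6823.6
m = 6823.6/13.79 ≈ 494.7 g

m ≈ 495 g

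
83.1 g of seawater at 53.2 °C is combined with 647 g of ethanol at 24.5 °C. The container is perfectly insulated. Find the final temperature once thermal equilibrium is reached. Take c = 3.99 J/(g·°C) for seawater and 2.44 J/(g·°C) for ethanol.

T_f ≈ 29.5 °C

Setting the total heat transfer to zero:
83.1×3.99×(T − 53.2) + 647×2.44×(T − 24.5) = 0
331.57(T − 53.2) + 1578.7(T − 24.5) = 0
1910.2 T = 56317
T = 56317 / 1910.2 = 29.5 °C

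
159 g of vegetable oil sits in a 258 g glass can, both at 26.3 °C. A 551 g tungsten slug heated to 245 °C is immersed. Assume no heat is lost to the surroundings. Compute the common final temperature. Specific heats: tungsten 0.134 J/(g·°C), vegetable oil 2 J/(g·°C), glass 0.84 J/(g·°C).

T_f is the heat-capacity-weighted average of the initial temperatures:
T_f = (73.83*245 + 318*26.3 + 216.72*26.3) / (73.83 + 318 + 216.72)
    = 32152 / 608.55 ≈ 52.83 °C

T_f ≈ 52.8 °C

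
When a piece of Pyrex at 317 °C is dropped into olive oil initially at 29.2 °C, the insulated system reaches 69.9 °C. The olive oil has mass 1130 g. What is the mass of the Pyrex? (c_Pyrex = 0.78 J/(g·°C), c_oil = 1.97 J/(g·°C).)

m ≈ 470 g

Heat lost by the Pyrex = heat gained by the oil:
m·0.78·(317 − 69.9) = 1130·1.97·(69.9 − 29.2)
192.74 m = 90602  ⇒  m ≈ 470.1 g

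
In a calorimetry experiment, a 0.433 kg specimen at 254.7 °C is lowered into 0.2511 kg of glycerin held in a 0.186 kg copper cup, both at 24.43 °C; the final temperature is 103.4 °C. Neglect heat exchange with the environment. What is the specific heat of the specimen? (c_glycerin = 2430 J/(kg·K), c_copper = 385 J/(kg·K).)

c ≈ 822 J/(kg·K)

Setting the total heat transfer to zero:
0.433×c×(103.4 − 254.7) + 0.2511×2430×(103.4 − 24.43) + 0.186×385×(103.4 − 24.43) = 0
-65.51 c = -53840
c = -53840/-65.51 ≈ 821.8 J/(kg·K)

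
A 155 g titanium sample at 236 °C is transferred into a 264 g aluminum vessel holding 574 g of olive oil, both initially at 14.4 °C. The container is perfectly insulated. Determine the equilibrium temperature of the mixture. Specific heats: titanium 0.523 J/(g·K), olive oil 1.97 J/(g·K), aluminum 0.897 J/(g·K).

Setting the total heat transfer to zero:
155·0.523·(T − 236) + 574·1.97·(T − 14.4) + 264·0.897·(T − 14.4) = 0
1448.7 T = 38825
T = 38825/1448.7 ≈ 26.80 °C

T_f ≈ 26.8 °C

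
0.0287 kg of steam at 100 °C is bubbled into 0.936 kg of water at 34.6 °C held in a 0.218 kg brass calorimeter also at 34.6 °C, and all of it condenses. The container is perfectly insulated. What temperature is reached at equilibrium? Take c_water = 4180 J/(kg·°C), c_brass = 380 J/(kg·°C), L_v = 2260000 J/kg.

T_f ≈ 52.3 °C

Energy conservation, ΣQ = 0:
latent heat released on condensation: 0.0287×2260000 = 64862
  condensate cools 100→T: 0.0287×4180×(T − 100) = 119.97(T − 100)
  water warms: 0.936×4180×(T − 34.6) = 3912.5(T − 34.6)
  brass cup: 0.218×380×(T − 34.6) = 82.84(T − 34.6)
4115.3 T = 64862 + 11997 + 138238 = 215097
T ≈ 52.27 °C (< 100 °C, so full condensation is consistent).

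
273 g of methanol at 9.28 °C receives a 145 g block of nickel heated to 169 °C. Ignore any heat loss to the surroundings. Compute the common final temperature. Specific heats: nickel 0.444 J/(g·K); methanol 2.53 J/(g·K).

T_f ≈ 22.9 °C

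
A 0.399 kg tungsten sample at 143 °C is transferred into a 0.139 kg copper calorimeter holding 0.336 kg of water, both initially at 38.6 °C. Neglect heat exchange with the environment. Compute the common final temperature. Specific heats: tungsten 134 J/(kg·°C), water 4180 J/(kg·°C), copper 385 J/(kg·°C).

T_f ≈ 42.3 °C

Net heat exchanged in the isolated system is zero:
0.399·134·(T − 143) + 0.336·4180·(T − 38.6) + 0.139·385·(T − 38.6) = 0
53.47(T − 143) + 1404.5(T − 38.6) + 53.52(T − 38.6) = 0
1511.5 T = 63924
T ≈ 42.29 °C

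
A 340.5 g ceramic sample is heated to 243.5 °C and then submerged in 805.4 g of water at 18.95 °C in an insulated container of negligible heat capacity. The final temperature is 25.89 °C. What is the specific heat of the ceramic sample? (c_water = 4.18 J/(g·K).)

c ≈ 0.315 J/(g·K)

m_s c (T_s − T_f) = m_water c_water (T_f − T_0):
340.5×c×(243.5 − 25.89) = 805.4×4.18×(25.89 − 18.95)
74096 c = 23364  ⇒  c ≈ 0.3153 J/(g·K)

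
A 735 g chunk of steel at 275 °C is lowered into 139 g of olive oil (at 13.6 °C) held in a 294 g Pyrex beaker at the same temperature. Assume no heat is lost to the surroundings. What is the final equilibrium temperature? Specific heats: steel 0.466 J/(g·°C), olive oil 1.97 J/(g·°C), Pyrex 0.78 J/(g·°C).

T_f ≈ 119.5 °C

Net heat exchanged in the isolated system is zero:
735*0.466*(T − 275) + 139*1.97*(T − 13.6) + 294*0.78*(T − 13.6) = 0
845.66 T = 101033
T ≈ 119.47 °C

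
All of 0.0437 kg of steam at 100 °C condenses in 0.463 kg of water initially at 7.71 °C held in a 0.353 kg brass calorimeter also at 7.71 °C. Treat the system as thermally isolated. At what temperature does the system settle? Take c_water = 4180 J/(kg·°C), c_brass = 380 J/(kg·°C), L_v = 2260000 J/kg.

T_f ≈ 59.0 °C

Conservation of energy gives ΣQ = 0:
latent heat released on condensation: 0.0437·2260000 = 98762
  condensate cools 100→T: 0.0437·4180·(T − 100) = 182.67(T − 100)
  water warms: 0.463·4180·(T − 7.71) = 1935.3(T − 7.71)
  cup: 134.14(T − 7.71)
2252.1 T = 98762 + 18267 + 15956 = 132984
T ≈ 59.05 °C — below 100 °C, confirming all the steam condensed.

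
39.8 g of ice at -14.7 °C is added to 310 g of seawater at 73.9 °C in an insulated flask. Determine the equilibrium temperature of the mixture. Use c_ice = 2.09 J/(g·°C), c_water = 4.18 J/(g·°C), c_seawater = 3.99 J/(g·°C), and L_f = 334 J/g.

Energy balance with sensible and latent terms:
ice -14.7→0 °C: 39.8·2.09·14.7 = 1222.8; latent heat to melt: 39.8·334 = 13293; warm the meltwater: 166.36 T; seawater cools: 310·3.99·(T − 73.9) = 1236.9(T − 73.9)
1403.3 T = 91407 − 14516 = 76891
T ≈ 54.79 °C — above 0 °C, consistent with complete melting.

T_f ≈ 54.8 °C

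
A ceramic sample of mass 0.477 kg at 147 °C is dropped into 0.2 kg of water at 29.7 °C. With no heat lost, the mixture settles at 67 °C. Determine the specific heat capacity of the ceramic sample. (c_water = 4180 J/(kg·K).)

m_s c (T_s − T_f) = m_water c_water (T_f − T_0):
0.477·c·(147 − 67) = 0.2·4180·(67 − 29.7)
38.16 c = 31183  ⇒  c ≈ 817.2 J/(kg·K)

c ≈ 817 J/(kg·K)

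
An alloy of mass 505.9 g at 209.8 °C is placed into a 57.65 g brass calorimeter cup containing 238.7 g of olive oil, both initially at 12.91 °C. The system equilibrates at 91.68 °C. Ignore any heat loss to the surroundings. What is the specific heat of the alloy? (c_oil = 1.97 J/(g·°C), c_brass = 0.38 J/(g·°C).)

c ≈ 0.649 J/(g·°C)

Setting the total heat transfer to zero:
505.9×c×(91.68 − 209.8) + 238.7×1.97×(91.68 − 12.91) + 57.65×0.38×(91.68 − 12.91) = 0
-59757 c = -38766
c = -38766/-59757 ≈ 0.6487 J/(g·°C)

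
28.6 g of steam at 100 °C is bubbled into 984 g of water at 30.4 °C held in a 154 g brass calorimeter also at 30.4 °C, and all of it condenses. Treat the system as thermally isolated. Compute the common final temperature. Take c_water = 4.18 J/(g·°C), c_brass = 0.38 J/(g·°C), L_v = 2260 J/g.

T_f ≈ 47.4 °C

Conservation of energy gives ΣQ = 0:
condense steam: −28.6×2260 = −64636
  condensate cools 100→T: 28.6×4.18×(T − 100) = 119.55(T − 100)
  original water: 4113.1(T − 30.4)
  brass cup: 154×0.38×(T − 30.4) = 58.52(T − 30.4)
4291.2 T = 64636 + 11955 + 126818 = 203409
T ≈ 47.40 °C — below 100 °C, confirming all the steam condensed.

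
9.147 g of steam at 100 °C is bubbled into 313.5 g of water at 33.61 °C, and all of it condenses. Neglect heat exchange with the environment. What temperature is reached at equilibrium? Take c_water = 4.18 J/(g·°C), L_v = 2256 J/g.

T_f ≈ 50.8 °C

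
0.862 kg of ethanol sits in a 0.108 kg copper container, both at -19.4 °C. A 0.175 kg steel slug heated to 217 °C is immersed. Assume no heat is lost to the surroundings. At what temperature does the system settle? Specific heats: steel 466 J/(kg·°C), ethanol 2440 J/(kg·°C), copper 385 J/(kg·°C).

Net heat exchanged in the isolated system is zero:
0.175*466*(T − 217) + 0.862*2440*(T − (-19.4)) + 0.108*385*(T − (-19.4)) = 0
(81.55 + 2103.3 + 41.58) T = 81.55*217 + 2103.3*(-19.4) + 41.58*(-19.4)
T ≈ -10.74 °C

T_f ≈ -10.7 °C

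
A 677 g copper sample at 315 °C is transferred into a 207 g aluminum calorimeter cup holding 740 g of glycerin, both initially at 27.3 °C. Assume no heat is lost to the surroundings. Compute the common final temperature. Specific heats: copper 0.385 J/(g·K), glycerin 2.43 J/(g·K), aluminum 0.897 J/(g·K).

T_f ≈ 60.7 °C

Net heat exchanged in the isolated system is zero:
677*0.385*(T − 315) + 740*2.43*(T − 27.3) + 207*0.897*(T − 27.3) = 0
2244.5 T = 136263
T = 136263 / 2244.5 = 60.7 °C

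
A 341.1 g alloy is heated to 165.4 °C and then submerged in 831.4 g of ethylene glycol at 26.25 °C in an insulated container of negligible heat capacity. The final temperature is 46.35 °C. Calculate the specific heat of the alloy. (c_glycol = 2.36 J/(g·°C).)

c ≈ 0.971 J/(g·°C)

Conservation of energy gives ΣQ = 0:
341.1×c×(46.35 − 165.4) + 831.4×2.36×(46.35 − 26.25) = 0
-40608 c = -39438
c = -39438/-40608 ≈ 0.9712 J/(g·°C)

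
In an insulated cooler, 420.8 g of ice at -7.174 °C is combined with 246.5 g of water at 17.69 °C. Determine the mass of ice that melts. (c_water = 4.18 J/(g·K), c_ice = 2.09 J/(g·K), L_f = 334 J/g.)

m_melted ≈ 35.7 g

Heat available from the water dropping to 0 °C: 246.5·4.18·17.69 = 18227 J.
Warming the ice to 0 °C takes 420.8·2.09·7.174 = 6309.3 J, leaving 11918 J for melting.
Fully melting the ice requires m_ice L_f = 420.8·334 = 140547 J.
11918 J < 140547 J, so only part of the ice melts and the system sits at 0 °C.
Mass melted = 11918/334 ≈ 35.68 g.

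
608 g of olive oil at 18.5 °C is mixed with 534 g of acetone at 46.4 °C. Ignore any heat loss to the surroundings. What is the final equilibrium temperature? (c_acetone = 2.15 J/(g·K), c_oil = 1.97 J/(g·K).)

T_f ≈ 32.2 °C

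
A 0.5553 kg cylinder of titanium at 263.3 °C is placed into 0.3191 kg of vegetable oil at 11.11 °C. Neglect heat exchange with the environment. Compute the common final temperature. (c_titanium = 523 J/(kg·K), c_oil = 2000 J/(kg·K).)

|Q_titanium| = |Q_oil|:
0.5553×523×(263.3 − T) = 0.3191×2000×(T − 11.11)
290.42(263.3 − T) = 638.2(T − 11.11)
928.62 T = 83558  ⇒  T ≈ 89.98 °C

T_f ≈ 90.0 °C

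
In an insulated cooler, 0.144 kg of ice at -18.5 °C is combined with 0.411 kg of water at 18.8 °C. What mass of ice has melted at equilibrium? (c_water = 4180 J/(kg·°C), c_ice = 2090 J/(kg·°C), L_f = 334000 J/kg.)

m_melted ≈ 0.08 kg

Water can give up m c ΔT = 0.411·4180·18.8 = 32298 J before reaching 0 °C.
Warming the ice to 0 °C takes 0.144·2090·18.5 = 5567.8 J, leaving 26730 J for melting.
To melt every bit of ice: 0.144·334000 = 48096 J.
Since 26730 < 48096 J, not all the ice melts; equilibrium is at 0 °C.
m_melt = 26730 / L_f = 0.08003 kg.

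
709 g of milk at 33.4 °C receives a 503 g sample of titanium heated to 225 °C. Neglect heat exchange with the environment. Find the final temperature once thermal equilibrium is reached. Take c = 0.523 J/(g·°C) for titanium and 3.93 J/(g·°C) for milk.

T_f is the heat-capacity-weighted average of the initial temperatures:
T_f = (263.07·225 + 2786.4·33.4) / (263.07 + 2786.4)
    = 152255 / 3049.4 ≈ 49.93 °C

T_f ≈ 49.9 °C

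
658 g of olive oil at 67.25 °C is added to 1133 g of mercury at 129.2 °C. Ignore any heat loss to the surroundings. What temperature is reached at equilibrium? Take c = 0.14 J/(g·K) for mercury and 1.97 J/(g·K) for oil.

T_f ≈ 74.0 °C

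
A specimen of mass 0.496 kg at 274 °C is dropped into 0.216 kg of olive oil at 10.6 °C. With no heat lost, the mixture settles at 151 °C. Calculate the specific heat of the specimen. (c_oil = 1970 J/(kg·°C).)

m_s c (T_s − T_f) = m_oil c_oil (T_f − T_0):
0.496×c×(274 − 151) = 0.216×1970×(151 − 10.6)
61.01 c = 59743  ⇒  c ≈ 979.3 J/(kg·°C)

c ≈ 979 J/(kg·°C)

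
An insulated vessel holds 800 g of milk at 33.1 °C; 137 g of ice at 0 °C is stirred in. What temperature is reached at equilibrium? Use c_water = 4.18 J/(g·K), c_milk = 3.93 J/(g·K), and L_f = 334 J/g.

Setting the total heat transfer to zero:
fusion: m_ice L_f = 137×334 = 45758; meltwater 0→T: 137×4.18×T = 572.66 T; milk cools: 800×3.93×(T − 33.1) = 3144(T − 33.1)
3716.7 T = 104066 − 45758 = 58308
T ≈ 15.69 °C. Since T > 0 °C, the all-ice-melts assumption holds.

T_f ≈ 15.7 °C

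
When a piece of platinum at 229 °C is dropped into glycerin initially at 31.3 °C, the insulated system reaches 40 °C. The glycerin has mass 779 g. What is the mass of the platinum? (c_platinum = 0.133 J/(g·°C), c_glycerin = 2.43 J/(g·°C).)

m ≈ 655 g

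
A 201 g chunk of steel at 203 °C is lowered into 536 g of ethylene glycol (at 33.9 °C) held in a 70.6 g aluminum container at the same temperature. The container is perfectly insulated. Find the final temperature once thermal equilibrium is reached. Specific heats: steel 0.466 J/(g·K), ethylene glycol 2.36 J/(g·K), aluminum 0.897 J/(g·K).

Taking heat into each body as positive, Σ m c ΔT = 0:
201*0.466*(T − 203) + 536*2.36*(T − 33.9) + 70.6*0.897*(T − 33.9) = 0
93.67(T − 203) + 1265(T − 33.9) + 63.33(T − 33.9) = 0
1422 T = 64043
T = 64043 / 1422 = 45 °C

T_f ≈ 45.0 °C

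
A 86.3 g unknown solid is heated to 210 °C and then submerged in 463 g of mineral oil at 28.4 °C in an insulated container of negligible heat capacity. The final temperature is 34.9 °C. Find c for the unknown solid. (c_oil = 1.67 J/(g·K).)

Heat lost by the unknown solid = heat gained by the oil:
86.3·c·(210 − 34.9) = 463·1.67·(34.9 − 28.4)
15111 c = 5025.9  ⇒  c ≈ 0.3326 J/(g·K)

c ≈ 0.333 J/(g·K)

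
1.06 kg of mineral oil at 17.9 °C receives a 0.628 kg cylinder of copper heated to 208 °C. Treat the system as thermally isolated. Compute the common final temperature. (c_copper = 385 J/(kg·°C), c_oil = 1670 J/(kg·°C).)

T_f ≈ 40.7 °C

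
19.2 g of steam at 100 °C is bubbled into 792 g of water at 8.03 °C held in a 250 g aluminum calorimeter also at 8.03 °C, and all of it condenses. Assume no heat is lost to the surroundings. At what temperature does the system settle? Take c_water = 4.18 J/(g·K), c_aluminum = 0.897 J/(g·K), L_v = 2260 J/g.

Sum of m c ΔT and latent-heat terms is zero:
steam→water at 100 °C releases m L_v = 19.2×2260 = 43392
  condensate cools 100→T: 19.2×4.18×(T − 100) = 80.26(T − 100)
  original water: 3310.6(T − 8.03)
  cup: 224.25(T − 8.03)
3615.1 T = 43392 + 8025.6 + 28385 = 79802
T ≈ 22.07 °C, under the boiling point, so the assumption holds.

T_f ≈ 22.1 °C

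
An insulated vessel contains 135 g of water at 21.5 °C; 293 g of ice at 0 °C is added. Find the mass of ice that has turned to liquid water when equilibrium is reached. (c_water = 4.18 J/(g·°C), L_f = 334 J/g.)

Water can give up m c ΔT = 135×4.18×21.5 = 12132 J before reaching 0 °C.
To melt every bit of ice: 293×334 = 97862 J.
Since 12132 < 97862 J, not all the ice melts; equilibrium is at 0 °C.
m_melted×334 = 12132  ⇒  m_melted ≈ 36.32 g.

m_melted ≈ 36.3 g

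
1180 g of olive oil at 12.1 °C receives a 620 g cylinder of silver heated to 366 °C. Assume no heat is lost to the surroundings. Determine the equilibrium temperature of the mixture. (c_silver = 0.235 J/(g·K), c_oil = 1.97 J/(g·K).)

Set heat shed by the hot body equal to heat absorbed by the cold body:
620×0.235×(366 − T) = 1180×1.97×(T − 12.1)
145.7(366 − T) = 2324.6(T − 12.1)
2470.3 T = 81454  ⇒  T ≈ 32.97 °C

T_f ≈ 33.0 °C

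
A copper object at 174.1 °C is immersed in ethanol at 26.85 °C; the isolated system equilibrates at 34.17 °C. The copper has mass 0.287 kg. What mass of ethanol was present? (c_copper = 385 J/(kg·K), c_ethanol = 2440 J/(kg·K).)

Let T be the final temperature. ΣQ_i = 0:
0.287×385×(34.17 − 174.1) + m×2440×(34.17 − 26.85) = 0
17861 m = 15462
m = 15462/17861 ≈ 0.8657 kg

m ≈ 0.866 kg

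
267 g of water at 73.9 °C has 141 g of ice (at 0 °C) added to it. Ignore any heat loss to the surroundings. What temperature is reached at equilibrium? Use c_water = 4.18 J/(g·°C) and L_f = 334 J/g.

Energy balance with sensible and latent terms:
melt ice: 141×334 = 47094; meltwater 0→T: 141×4.18×T = 589.38 T; water cools: 267×4.18×(T − 73.9) = 1116.1(T − 73.9)
1705.4 T = 82477 − 47094 = 35383
T ≈ 20.75 °C (positive, so assuming full melt was valid).

T_f ≈ 20.7 °C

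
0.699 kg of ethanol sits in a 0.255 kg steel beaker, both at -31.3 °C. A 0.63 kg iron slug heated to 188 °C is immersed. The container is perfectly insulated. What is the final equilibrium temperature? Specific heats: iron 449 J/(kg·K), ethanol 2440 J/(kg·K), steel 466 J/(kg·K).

T_f ≈ -1.9 °C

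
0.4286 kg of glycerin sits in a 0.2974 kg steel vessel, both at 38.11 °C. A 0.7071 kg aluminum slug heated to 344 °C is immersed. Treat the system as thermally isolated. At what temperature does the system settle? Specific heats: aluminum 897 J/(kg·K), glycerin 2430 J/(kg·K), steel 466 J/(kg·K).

T_f ≈ 145.0 °C

Taking heat into each body as positive, Σ m c ΔT = 0:
0.7071*897*(T − 344) + 0.4286*2430*(T − 38.11) + 0.2974*466*(T − 38.11) = 0
634.27(T − 344) + 1041.5(T − 38.11) + 138.59(T − 38.11) = 0
(634.27 + 1041.5 + 138.59) T = 634.27*344 + 1041.5*38.11 + 138.59*38.11
T = 263162 / 1814.4 = 145 °C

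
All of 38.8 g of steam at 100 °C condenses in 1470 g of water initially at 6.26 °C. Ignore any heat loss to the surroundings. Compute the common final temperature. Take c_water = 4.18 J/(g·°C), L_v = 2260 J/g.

T_f ≈ 22.6 °C

Energy conservation, ΣQ = 0:
latent heat released on condensation: 38.8·2260 = 87688; condensate cools 100→T: 38.8·4.18·(T − 100) = 162.18(T − 100); original water: 6144.6(T − 6.26)
6306.8 T = 87688 + 16218 + 38465 = 142372
T ≈ 22.57 °C — below 100 °C, confirming all the steam condensed.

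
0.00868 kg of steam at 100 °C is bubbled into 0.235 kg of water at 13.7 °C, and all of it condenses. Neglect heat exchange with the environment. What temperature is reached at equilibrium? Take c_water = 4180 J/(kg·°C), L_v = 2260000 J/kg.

T_f ≈ 36.0 °C

Net heat exchanged in the isolated system is zero:
steam→water at 100 °C releases m L_v = 0.00868×2260000 = 19617
  condensate cools 100→T: 0.00868×4180×(T − 100) = 36.28(T − 100)
  original water: 982.3(T − 13.7)
1018.6 T = 19617 + 3628.2 + 13458 = 36703
T ≈ 36.03 °C — below 100 °C, confirming all the steam condensed.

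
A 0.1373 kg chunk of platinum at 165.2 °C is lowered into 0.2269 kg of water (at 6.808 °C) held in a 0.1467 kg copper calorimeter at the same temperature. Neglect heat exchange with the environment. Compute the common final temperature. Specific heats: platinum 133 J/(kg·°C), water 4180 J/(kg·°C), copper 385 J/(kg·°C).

T_f ≈ 9.6 °C

Heat gained plus heat lost sum to zero:
0.1373·133·(T − 165.2) + 0.2269·4180·(T − 6.808) + 0.1467·385·(T − 6.808) = 0
18.26(T − 165.2) + 948.44(T − 6.808) + 56.48(T − 6.808) = 0
(18.26 + 948.44 + 56.48) T = 18.26·165.2 + 948.44·6.808 + 56.48·6.808
T = 9858.2/1023.2 ≈ 9.63 °C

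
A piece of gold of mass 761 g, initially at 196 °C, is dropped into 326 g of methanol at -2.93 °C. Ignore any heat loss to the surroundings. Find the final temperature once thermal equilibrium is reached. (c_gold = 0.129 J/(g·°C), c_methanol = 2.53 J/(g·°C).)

T_f ≈ 18.2 °C

Heat lost by the gold equals heat gained by the methanol:
761×0.129×(196 − T) = 326×2.53×(T − (-2.93))
98.17(196 − T) = 824.78(T − (-2.93))
922.95 T = 16825  ⇒  T ≈ 18.23 °C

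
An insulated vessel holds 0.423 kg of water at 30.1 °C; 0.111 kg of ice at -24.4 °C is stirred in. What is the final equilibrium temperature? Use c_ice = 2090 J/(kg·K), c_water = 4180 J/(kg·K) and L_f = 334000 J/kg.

T_f ≈ 4.7 °C

Energy conservation, ΣQ = 0:
warm ice to 0 °C: 0.111×2090×(0 − (-24.4)) = 5660.6; latent heat to melt: 0.111×334000 = 37074; warm the meltwater: 463.98 T; water cools: 0.423×4180×(T − 30.1) = 1768.1(T − 30.1)
2232.1 T = 53221 − 42735 = 10486
T ≈ 4.70 °C. Since T > 0 °C, the all-ice-melts assumption holds.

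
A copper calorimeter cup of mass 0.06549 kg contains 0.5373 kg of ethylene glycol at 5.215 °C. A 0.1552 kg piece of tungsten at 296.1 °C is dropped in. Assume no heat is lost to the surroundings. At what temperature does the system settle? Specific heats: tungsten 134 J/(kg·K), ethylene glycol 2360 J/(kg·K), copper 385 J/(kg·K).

T_f ≈ 9.8 °C

With ΣQ=0 the equilibrium temperature is the m·c-weighted mean:
T_f = (20.8×296.1 + 1268×5.215 + 25.21×5.215) / (20.8 + 1268 + 25.21)
    = 12902 / 1314 ≈ 9.82 °C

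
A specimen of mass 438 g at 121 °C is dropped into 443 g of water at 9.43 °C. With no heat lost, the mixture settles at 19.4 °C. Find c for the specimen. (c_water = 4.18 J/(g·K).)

Net heat exchanged in the isolated system is zero:
438·c·(19.4 − 121) + 443·4.18·(19.4 − 9.43) = 0
-44501 c = -18462
c = -18462/-44501 ≈ 0.4149 J/(g·K)

c ≈ 0.415 J/(g·K)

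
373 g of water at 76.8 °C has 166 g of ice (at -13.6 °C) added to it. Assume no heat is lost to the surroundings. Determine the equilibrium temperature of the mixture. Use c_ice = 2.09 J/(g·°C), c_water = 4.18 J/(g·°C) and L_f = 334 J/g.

Conservation of energy gives ΣQ = 0:
ice -13.6→0 °C: 166×2.09×13.6 = 4718.4
  melt ice: 166×334 = 55444
  warm the meltwater: 693.88 T
  water: 1559.1(T − 76.8)
2253 T = 119742 − 60162 = 59580
T ≈ 26.44 °C. Since T > 0 °C, the all-ice-melts assumption holds.

T_f ≈ 26.4 °C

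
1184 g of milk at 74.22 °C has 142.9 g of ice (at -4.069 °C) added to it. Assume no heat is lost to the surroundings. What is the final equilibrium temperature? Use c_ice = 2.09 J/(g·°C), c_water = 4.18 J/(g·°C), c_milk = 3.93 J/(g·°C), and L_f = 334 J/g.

T_f ≈ 56.5 °C

Energy balance with sensible and latent terms:
warm ice to 0 °C: 142.9·2.09·(0 − (-4.069)) = 1215.3
  melt ice: 142.9·334 = 47729
  warm the meltwater: 597.32 T
  milk cools: 1184·3.93·(T − 74.22) = 4653.1(T − 74.22)
5250.4 T = 345355 − 48944 = 296411
T ≈ 56.45 °C. Since T > 0 °C, the all-ice-melts assumption holds.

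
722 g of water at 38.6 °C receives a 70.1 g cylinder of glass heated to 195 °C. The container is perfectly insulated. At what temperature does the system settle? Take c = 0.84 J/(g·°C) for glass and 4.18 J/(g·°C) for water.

T_f ≈ 41.6 °C

Heat lost by the glass equals heat gained by the water:
70.1×0.84×(195 − T) = 722×4.18×(T − 38.6)
58.88(195 − T) = 3018(T − 38.6)
3076.8 T = 127976  ⇒  T ≈ 41.59 °C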